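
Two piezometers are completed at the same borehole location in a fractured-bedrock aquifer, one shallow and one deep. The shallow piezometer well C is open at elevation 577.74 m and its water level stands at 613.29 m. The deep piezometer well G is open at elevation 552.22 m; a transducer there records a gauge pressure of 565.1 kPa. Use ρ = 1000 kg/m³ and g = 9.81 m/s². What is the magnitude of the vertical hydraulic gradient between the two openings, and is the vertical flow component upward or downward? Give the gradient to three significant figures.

Total head at well C: h = 613.29 m (water level in the standpipe).
Pressure head at well G: ψ = P/(ρg) = 565.1×1000 / (1000 × 9.81) = 57.60 m.
Total head at well G: h = z + ψ = 552.22 + 57.60 = 609.82 m.
Δh = h(well C) − h(well G) = 613.29 − 609.82 = 3.47 m.
Vertical separation Δz = 577.74 − 552.22 = 25.52 m.
|i_v| = |Δh| / Δz = 3.47 / 25.52 = 0.136.
Head is higher in the shallow piezometer, so vertical flow is downward (recharge condition).

|i_v| ≈ 0.136; vertical flow is downward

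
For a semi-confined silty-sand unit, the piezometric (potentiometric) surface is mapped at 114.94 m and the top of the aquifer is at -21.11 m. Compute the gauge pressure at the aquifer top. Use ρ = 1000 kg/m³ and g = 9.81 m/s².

P ≈ 1330 kPa

Pressure head at the aquifer top: ψ = h − z = 114.94 − (-21.11) = 136.05 m.
P = ρgψ = 1000 × 9.81 × 136.05 = 1334650 Pa ≈ 1330 kPa.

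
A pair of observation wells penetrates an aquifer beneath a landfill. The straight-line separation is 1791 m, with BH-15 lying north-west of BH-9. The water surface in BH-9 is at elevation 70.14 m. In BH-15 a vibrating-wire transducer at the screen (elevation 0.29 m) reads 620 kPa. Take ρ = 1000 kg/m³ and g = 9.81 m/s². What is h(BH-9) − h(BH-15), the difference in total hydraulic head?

Total head at BH-9: h = 70.14 m (water level in the piezometer is the total head).
Pressure head at BH-15: ψ = P/(ρg) = 620×1000 / (1000 × 9.81) = 63.20 m.
Total head at BH-15: h = z + ψ = 0.29 + 63.20 = 63.49 m.
Head difference: h(BH-9) − h(BH-15) = 70.14 − 63.49 = 6.65 m.

Δh ≈ 6.65 m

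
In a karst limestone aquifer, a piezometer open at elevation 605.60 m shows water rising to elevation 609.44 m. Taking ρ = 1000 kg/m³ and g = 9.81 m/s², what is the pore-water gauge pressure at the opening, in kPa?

P ≈ 37.7 kPa

Pressure head ψ = h − z = 609.44 − 605.60 = 3.84 m.
P = ρgψ = 1000 × 9.81 × 3.84 = 37670 Pa ≈ 37.7 kPa.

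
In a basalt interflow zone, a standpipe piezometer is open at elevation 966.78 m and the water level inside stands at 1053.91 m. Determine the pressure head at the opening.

Total head h = 1053.91 m (the water-surface elevation in the piezometer).
Pressure head ψ = h − z = 1053.91 − 966.78 = 87.13 m.

ψ ≈ 87.13 m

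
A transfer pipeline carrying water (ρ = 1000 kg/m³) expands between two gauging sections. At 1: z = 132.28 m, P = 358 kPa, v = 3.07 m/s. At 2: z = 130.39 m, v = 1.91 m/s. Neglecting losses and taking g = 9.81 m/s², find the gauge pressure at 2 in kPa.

Pressure head at 1: ψ₁ = P₁/(ρg) = 358×1000 / (1000 × 9.81) = 36.49 m.
Velocity heads: v₁²/2g = 3.07²/19.62 = 0.480 m; v₂²/2g = 1.91²/19.62 = 0.186 m.
Total head H = z₁ + ψ₁ + v₁²/2g = 132.28 + 36.49 + 0.480 = 169.25 m.
ψ₂ = H − z₂ − v₂²/2g = 169.25 − 130.39 − 0.186 = 38.67 m.
P₂ = ρgψ₂ = 1000 × 9.81 × 38.67 ≈ 379 kPa.

P₂ ≈ 379 kPa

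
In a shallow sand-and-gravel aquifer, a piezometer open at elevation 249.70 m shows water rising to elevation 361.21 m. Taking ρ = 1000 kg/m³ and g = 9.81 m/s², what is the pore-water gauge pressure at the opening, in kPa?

Pressure head ψ = h − z = 361.21 − 249.70 = 111.51 m.
P = ρgψ = 1000 × 9.81 × 111.51 = 1093913 Pa ≈ 1090 kPa.

P ≈ 1090 kPa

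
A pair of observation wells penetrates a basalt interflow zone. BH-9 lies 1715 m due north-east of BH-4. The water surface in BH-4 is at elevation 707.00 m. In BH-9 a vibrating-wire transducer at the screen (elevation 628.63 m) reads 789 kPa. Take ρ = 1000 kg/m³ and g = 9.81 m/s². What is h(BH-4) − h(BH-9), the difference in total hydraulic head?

Total head at BH-4: h = 707.00 m (water level in the piezometer is the total head).
Pressure head at BH-9: ψ = P/(ρg) = 789×1000 / (1000 × 9.81) = 80.43 m.
Total head at BH-9: h = z + ψ = 628.63 + 80.43 = 709.06 m.
Head difference: h(BH-4) − h(BH-9) = 707.00 − 709.06 = -2.06 m.

Δh ≈ -2.06 m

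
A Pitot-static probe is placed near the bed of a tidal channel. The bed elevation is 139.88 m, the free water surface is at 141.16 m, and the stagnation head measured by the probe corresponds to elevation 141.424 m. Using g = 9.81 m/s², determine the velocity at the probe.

v ≈ 2.28 m/s

Near the bed, under hydrostatic conditions, the piezometric head (z + ψ) equals the free-surface elevation, 141.16 m.
Velocity head = total − piezometric = 141.424 − 141.16 = 0.264 m.
v = √(2g·h_v) = √(2 × 9.81 × 0.264) = 2.28 m/s.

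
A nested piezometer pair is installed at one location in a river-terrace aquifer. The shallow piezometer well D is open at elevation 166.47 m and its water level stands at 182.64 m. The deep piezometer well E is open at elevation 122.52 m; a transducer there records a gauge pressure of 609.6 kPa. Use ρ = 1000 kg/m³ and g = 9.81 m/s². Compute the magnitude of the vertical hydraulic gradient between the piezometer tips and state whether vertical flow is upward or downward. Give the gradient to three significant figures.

|i_v| ≈ 0.0460; vertical flow is upward

Total head at well D: h = 182.64 m (water level in the standpipe).
Pressure head at well E: ψ = P/(ρg) = 609.6×1000 / (1000 × 9.81) = 62.14 m.
Total head at well E: h = z + ψ = 122.52 + 62.14 = 184.66 m.
Δh = h(well D) − h(well E) = 182.64 − 184.66 = -2.02 m.
Vertical separation Δz = 166.47 − 122.52 = 43.95 m.
|i_v| = |Δh| / Δz = 2.02 / 43.95 = 0.0460.
Head is higher in the deep piezometer, so vertical flow is upward (discharge condition).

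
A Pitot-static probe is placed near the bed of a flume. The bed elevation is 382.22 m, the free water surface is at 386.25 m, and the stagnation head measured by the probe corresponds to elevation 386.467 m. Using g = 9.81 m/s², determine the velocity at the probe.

Near the bed, under hydrostatic conditions, the piezometric head (z + ψ) equals the free-surface elevation, 386.25 m.
Velocity head = total − piezometric = 386.467 − 386.25 = 0.217 m.
v = √(2g·h_v) = √(2 × 9.81 × 0.217) = 2.06 m/s.

v ≈ 2.06 m/s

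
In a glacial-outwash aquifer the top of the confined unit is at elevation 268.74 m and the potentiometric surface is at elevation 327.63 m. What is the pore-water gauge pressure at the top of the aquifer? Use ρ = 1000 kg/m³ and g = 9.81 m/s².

P ≈ 578 kPa

Pressure head at the aquifer top: ψ = h − z = 327.63 − 268.74 = 58.89 m.
P = ρgψ = 1000 × 9.81 × 58.89 = 577711 Pa ≈ 578 kPa.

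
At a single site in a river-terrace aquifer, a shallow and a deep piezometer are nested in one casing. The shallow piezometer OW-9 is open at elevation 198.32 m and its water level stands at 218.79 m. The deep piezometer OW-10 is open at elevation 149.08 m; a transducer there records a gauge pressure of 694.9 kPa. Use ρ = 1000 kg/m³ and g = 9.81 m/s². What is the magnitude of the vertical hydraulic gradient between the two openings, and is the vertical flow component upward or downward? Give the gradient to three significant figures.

|i_v| ≈ 0.0229; vertical flow is upward

Total head at OW-9: h = 218.79 m (water level in the standpipe).
Pressure head at OW-10: ψ = P/(ρg) = 694.9×1000 / (1000 × 9.81) = 70.84 m.
Total head at OW-10: h = z + ψ = 149.08 + 70.84 = 219.92 m.
Δh = h(OW-9) − h(OW-10) = 218.79 − 219.92 = -1.13 m.
Vertical separation Δz = 198.32 − 149.08 = 49.24 m.
|i_v| = |Δh| / Δz = 1.13 / 49.24 = 0.0229.
Head is higher in the deep piezometer, so vertical flow is upward (discharge condition).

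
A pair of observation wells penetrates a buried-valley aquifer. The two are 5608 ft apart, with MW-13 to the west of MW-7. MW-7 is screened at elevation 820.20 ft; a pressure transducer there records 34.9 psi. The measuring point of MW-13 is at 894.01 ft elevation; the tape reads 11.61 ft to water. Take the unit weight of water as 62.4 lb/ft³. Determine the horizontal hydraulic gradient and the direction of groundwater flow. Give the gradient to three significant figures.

i ≈ 0.00327; groundwater flows toward the west

Pressure head at MW-7: ψ = 144·P/γ = 144 × 34.9 / 62.4 = 80.54 ft.
Total head at MW-7: h = z + ψ = 820.20 + 80.54 = 900.74 ft.
Total head at MW-13: h = 894.01 − 11.61 = 882.40 ft.
Head difference: h(MW-7) − h(MW-13) = 900.74 − 882.40 = 18.34 ft.
Hydraulic gradient: i = |Δh| / L = 18.34 / 5608 = 0.00327.
Flow is from higher to lower head: from MW-7 toward MW-13, i.e. toward the west.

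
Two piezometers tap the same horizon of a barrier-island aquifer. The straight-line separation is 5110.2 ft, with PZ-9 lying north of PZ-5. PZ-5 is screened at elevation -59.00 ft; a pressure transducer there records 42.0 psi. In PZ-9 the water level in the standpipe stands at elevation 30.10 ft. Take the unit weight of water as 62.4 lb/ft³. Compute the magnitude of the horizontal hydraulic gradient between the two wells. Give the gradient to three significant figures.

Pressure head at PZ-5: ψ = 144·P/γ = 144 × 42.0 / 62.4 = 96.92 ft.
Total head at PZ-5: h = z + ψ = -59.00 + 96.92 = 37.92 ft.
Total head at PZ-9: h = 30.10 ft (water level in the piezometer is the total head).
Head difference: h(PZ-5) − h(PZ-9) = 37.92 − 30.10 = 7.82 ft.
Hydraulic gradient: i = |Δh| / L = 7.82 / 5110.2 = 0.00153.

i ≈ 0.00153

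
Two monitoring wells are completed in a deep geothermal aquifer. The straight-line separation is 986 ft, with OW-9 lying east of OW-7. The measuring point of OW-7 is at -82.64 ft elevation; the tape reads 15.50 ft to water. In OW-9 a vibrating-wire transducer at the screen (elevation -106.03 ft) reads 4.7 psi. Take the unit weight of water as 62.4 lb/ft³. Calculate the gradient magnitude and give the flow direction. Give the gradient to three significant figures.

Total head at OW-7: h = -82.64 − 15.50 = -98.14 ft.
Pressure head at OW-9: ψ = 144·P/γ = 144 × 4.7 / 62.4 = 10.85 ft.
Total head at OW-9: h = z + ψ = -106.03 + 10.85 = -95.18 ft.
Head difference: h(OW-7) − h(OW-9) = -98.14 − (-95.18) = -2.96 ft.
Hydraulic gradient: i = |Δh| / L = 2.96 / 986 = 0.00300.
Flow is from higher to lower head: from OW-9 toward OW-7, i.e. toward the west.

i ≈ 0.00300; groundwater flows toward the west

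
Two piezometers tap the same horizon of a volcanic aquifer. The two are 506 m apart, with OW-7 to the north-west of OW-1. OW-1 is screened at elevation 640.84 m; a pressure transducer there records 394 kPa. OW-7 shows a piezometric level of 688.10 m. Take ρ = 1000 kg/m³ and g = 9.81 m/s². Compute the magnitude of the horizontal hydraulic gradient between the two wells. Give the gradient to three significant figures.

i ≈ 0.0140

Pressure head at OW-1: ψ = P/(ρg) = 394×1000 / (1000 × 9.81) = 40.16 m.
Total head at OW-1: h = z + ψ = 640.84 + 40.16 = 681.00 m.
Total head at OW-7: h = 688.10 m (water level in the piezometer is the total head).
Head difference: h(OW-1) − h(OW-7) = 681.00 − 688.10 = -7.10 m.
Hydraulic gradient: i = |Δh| / L = 7.10 / 506 = 0.0140.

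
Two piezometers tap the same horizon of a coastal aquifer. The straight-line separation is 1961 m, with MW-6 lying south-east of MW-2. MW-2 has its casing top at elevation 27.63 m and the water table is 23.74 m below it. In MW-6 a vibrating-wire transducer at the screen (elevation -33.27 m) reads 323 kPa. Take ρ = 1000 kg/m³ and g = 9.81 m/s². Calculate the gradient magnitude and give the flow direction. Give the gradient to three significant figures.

i ≈ 0.00216; groundwater flows toward the south-east

Total head at MW-2: h = 27.63 − 23.74 = 3.89 m.
Pressure head at MW-6: ψ = P/(ρg) = 323×1000 / (1000 × 9.81) = 32.93 m.
Total head at MW-6: h = z + ψ = -33.27 + 32.93 = -0.34 m.
Head difference: h(MW-2) − h(MW-6) = 3.89 − (-0.34) = 4.23 m.
Hydraulic gradient: i = |Δh| / L = 4.23 / 1961 = 0.00216.
Flow is from higher to lower head: from MW-2 toward MW-6, i.e. toward the south-east.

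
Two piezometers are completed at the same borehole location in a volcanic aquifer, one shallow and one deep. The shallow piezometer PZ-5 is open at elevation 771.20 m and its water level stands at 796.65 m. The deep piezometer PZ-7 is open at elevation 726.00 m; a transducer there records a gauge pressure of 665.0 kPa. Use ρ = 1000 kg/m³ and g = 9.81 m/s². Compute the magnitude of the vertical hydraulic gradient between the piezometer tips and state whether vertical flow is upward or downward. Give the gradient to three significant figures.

|i_v| ≈ 0.0633; vertical flow is downward

Total head at PZ-5: h = 796.65 m (water level in the standpipe).
Pressure head at PZ-7: ψ = P/(ρg) = 665.0×1000 / (1000 × 9.81) = 67.79 m.
Total head at PZ-7: h = z + ψ = 726.00 + 67.79 = 793.79 m.
Δh = h(PZ-5) − h(PZ-7) = 796.65 − 793.79 = 2.86 m.
Vertical separation Δz = 771.20 − 726.00 = 45.20 m.
|i_v| = |Δh| / Δz = 2.86 / 45.20 = 0.0633.
Head is higher in the shallow piezometer, so vertical flow is downward (recharge condition).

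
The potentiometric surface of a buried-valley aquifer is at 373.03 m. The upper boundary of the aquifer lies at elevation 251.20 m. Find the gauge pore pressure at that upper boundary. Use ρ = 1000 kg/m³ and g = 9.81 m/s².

Pressure head at the aquifer top: ψ = h − z = 373.03 − 251.20 = 121.83 m.
P = ρgψ = 1000 × 9.81 × 121.83 = 1195152 Pa ≈ 1200 kPa.

P ≈ 1200 kPa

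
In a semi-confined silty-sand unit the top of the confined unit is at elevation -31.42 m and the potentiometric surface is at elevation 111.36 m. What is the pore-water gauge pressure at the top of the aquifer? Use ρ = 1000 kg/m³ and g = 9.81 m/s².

P ≈ 1400 kPa

Pressure head at the aquifer top: ψ = h − z = 111.36 − (-31.42) = 142.78 m.
P = ρgψ = 1000 × 9.81 × 142.78 = 1400672 Pa ≈ 1400 kPa.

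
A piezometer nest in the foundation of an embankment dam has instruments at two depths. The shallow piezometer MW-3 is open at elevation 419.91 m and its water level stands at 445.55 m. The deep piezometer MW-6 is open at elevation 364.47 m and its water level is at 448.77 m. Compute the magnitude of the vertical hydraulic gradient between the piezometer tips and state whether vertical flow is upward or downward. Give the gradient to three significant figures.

|i_v| ≈ 0.0581; vertical flow is upward

Total head at MW-3: h = 445.55 m (water level in the standpipe).
Total head at MW-6: h = 448.77 m.
Δh = h(MW-3) − h(MW-6) = 445.55 − 448.77 = -3.22 m.
Vertical separation Δz = 419.91 − 364.47 = 55.44 m.
|i_v| = |Δh| / Δz = 3.22 / 55.44 = 0.0581.
Head is higher in the deep piezometer, so vertical flow is upward (discharge condition).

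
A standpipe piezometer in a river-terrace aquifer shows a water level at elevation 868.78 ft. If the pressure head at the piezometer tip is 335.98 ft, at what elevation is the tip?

z ≈ 532.80 ft

z = h − ψ = 868.78 − 335.98 = 532.80 ft.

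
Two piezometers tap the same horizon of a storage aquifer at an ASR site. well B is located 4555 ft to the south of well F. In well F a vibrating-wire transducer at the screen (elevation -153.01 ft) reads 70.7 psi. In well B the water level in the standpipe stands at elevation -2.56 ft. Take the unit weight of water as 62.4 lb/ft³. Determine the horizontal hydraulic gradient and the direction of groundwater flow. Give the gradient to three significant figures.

Pressure head at well F: ψ = 144·P/γ = 144 × 70.7 / 62.4 = 163.15 ft.
Total head at well F: h = z + ψ = -153.01 + 163.15 = 10.14 ft.
Total head at well B: h = -2.56 ft (water level in the piezometer is the total head).
Head difference: h(well F) − h(well B) = 10.14 − (-2.56) = 12.70 ft.
Hydraulic gradient: i = |Δh| / L = 12.70 / 4555 = 0.00279.
Flow is from higher to lower head: from well F toward well B, i.e. toward the south.

i ≈ 0.00279; groundwater flows toward the south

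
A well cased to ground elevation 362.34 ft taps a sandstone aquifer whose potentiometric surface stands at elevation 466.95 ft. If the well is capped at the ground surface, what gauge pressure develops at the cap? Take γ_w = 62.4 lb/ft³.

P ≈ 45.3 psi

Head above the cap: Δh = 466.95 − 362.34 = 104.61 ft.
P = γΔh/144 = 62.4 × 104.61 / 144 = 45.3 psi.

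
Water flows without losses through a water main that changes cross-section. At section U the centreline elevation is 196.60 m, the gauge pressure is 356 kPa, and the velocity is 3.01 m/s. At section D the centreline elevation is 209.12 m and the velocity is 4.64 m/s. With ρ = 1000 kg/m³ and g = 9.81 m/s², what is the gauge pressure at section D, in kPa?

Pressure head at U: ψ₁ = P₁/(ρg) = 356×1000 / (1000 × 9.81) = 36.29 m.
Velocity heads: v₁²/2g = 3.01²/19.62 = 0.462 m; v₂²/2g = 4.64²/19.62 = 1.097 m.
Total head H = z₁ + ψ₁ + v₁²/2g = 196.60 + 36.29 + 0.462 = 233.35 m.
ψ₂ = H − z₂ − v₂²/2g = 233.35 − 209.12 − 1.097 = 23.13 m.
P₂ = ρgψ₂ = 1000 × 9.81 × 23.13 ≈ 227 kPa.

P₂ ≈ 227 kPa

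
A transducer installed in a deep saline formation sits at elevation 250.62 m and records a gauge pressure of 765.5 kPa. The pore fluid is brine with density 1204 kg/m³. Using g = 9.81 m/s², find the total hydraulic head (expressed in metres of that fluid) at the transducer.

h ≈ 315.43 m

ψ = P/(ρg) = 765.5×1000 / (1204 × 9.81) = 64.81 m.
h = z + ψ = 250.62 + 64.81 = 315.43 m.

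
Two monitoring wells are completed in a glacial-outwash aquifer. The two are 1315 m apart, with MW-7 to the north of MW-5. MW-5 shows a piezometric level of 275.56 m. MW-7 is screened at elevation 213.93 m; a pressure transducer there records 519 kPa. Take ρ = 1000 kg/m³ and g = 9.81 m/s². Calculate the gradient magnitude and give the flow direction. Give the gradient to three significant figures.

Total head at MW-5: h = 275.56 m (water level in the piezometer is the total head).
Pressure head at MW-7: ψ = P/(ρg) = 519×1000 / (1000 × 9.81) = 52.91 m.
Total head at MW-7: h = z + ψ = 213.93 + 52.91 = 266.84 m.
Head difference: h(MW-5) − h(MW-7) = 275.56 − 266.84 = 8.72 m.
Hydraulic gradient: i = |Δh| / L = 8.72 / 1315 = 0.00663.
Flow is from higher to lower head: from MW-5 toward MW-7, i.e. toward the north.

i ≈ 0.00663; groundwater flows toward the north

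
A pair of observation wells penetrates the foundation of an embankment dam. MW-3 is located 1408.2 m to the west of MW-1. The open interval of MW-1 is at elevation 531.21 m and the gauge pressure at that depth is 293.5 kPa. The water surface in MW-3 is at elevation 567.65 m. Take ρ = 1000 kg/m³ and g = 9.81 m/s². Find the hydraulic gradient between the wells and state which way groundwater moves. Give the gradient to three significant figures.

i ≈ 0.00463; groundwater flows toward the east

Pressure head at MW-1: ψ = P/(ρg) = 293.5×1000 / (1000 × 9.81) = 29.92 m.
Total head at MW-1: h = z + ψ = 531.21 + 29.92 = 561.13 m.
Total head at MW-3: h = 567.65 m (water level in the piezometer is the total head).
Head difference: h(MW-1) − h(MW-3) = 561.13 − 567.65 = -6.52 m.
Hydraulic gradient: i = |Δh| / L = 6.52 / 1408.2 = 0.00463.
Flow is from higher to lower head: from MW-3 toward MW-1, i.e. toward the east.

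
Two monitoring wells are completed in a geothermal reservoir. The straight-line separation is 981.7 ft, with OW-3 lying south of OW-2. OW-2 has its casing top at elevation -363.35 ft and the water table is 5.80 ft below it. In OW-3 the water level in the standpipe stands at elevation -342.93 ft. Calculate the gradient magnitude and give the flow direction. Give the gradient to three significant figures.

i ≈ 0.0267; groundwater flows toward the north

Total head at OW-2: h = -363.35 − 5.80 = -369.15 ft.
Total head at OW-3: h = -342.93 ft (water level in the piezometer is the total head).
Head difference: h(OW-2) − h(OW-3) = -369.15 − (-342.93) = -26.22 ft.
Hydraulic gradient: i = |Δh| / L = 26.22 / 981.7 = 0.0267.
Flow is from higher to lower head: from OW-3 toward OW-2, i.e. toward the north.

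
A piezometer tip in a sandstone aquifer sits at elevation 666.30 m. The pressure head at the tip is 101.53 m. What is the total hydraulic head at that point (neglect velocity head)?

h = z + ψ = 666.30 + 101.53 = 767.83 m.

h ≈ 767.83 m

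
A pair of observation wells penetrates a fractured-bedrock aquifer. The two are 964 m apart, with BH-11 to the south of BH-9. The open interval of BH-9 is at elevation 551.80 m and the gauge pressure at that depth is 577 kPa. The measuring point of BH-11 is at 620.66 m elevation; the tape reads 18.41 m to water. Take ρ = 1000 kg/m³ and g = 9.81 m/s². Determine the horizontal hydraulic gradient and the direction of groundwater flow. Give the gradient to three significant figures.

Pressure head at BH-9: ψ = P/(ρg) = 577×1000 / (1000 × 9.81) = 58.82 m.
Total head at BH-9: h = z + ψ = 551.80 + 58.82 = 610.62 m.
Total head at BH-11: h = 620.66 − 18.41 = 602.25 m.
Head difference: h(BH-9) − h(BH-11) = 610.62 − 602.25 = 8.37 m.
Hydraulic gradient: i = |Δh| / L = 8.37 / 964 = 0.00868.
Flow is from higher to lower head: from BH-9 toward BH-11, i.e. toward the south.

i ≈ 0.00868; groundwater flows toward the south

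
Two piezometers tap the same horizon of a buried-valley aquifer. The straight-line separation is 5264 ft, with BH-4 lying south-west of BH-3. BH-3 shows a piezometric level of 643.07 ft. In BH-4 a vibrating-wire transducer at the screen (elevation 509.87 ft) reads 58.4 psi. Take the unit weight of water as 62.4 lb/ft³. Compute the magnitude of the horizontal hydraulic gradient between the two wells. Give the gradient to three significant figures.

Total head at BH-3: h = 643.07 ft (water level in the piezometer is the total head).
Pressure head at BH-4: ψ = 144·P/γ = 144 × 58.4 / 62.4 = 134.77 ft.
Total head at BH-4: h = z + ψ = 509.87 + 134.77 = 644.64 ft.
Head difference: h(BH-3) − h(BH-4) = 643.07 − 644.64 = -1.57 ft.
Hydraulic gradient: i = |Δh| / L = 1.57 / 5264 = 0.000298.

i ≈ 0.000298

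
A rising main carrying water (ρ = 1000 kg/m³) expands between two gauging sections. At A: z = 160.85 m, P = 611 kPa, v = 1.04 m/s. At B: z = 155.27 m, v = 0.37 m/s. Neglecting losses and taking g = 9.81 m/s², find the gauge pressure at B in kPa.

P₂ ≈ 666 kPa

Pressure head at A: ψ₁ = P₁/(ρg) = 611×1000 / (1000 × 9.81) = 62.28 m.
Velocity heads: v₁²/2g = 1.04²/19.62 = 0.055 m; v₂²/2g = 0.37²/19.62 = 0.007 m.
Total head H = z₁ + ψ₁ + v₁²/2g = 160.85 + 62.28 + 0.055 = 223.19 m.
ψ₂ = H − z₂ − v₂²/2g = 223.19 − 155.27 − 0.007 = 67.91 m.
P₂ = ρgψ₂ = 1000 × 9.81 × 67.91 ≈ 666 kPa.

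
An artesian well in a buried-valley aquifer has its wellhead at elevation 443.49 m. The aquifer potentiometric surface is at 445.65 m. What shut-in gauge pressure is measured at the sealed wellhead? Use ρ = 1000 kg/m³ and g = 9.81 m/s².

P ≈ 21.2 kPa

Head above the cap: Δh = 445.65 − 443.49 = 2.16 m.
P = ρgΔh = 1000 × 9.81 × 2.16 = 21190 Pa ≈ 21.2 kPa.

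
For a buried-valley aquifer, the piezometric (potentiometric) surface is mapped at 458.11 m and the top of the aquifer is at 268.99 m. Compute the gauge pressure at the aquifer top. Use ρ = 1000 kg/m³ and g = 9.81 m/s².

Pressure head at the aquifer top: ψ = h − z = 458.11 − 268.99 = 189.12 m.
P = ρgψ = 1000 × 9.81 × 189.12 = 1855267 Pa ≈ 1860 kPa.

P ≈ 1860 kPa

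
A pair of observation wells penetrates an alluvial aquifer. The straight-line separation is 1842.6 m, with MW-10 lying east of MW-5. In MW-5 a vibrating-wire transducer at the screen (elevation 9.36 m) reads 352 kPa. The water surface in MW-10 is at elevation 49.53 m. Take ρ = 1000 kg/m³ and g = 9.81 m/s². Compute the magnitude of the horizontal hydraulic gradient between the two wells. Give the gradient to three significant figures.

Pressure head at MW-5: ψ = P/(ρg) = 352×1000 / (1000 × 9.81) = 35.88 m.
Total head at MW-5: h = z + ψ = 9.36 + 35.88 = 45.24 m.
Total head at MW-10: h = 49.53 m (water level in the piezometer is the total head).
Head difference: h(MW-5) − h(MW-10) = 45.24 − 49.53 = -4.29 m.
Hydraulic gradient: i = |Δh| / L = 4.29 / 1842.6 = 0.00233.

i ≈ 0.00233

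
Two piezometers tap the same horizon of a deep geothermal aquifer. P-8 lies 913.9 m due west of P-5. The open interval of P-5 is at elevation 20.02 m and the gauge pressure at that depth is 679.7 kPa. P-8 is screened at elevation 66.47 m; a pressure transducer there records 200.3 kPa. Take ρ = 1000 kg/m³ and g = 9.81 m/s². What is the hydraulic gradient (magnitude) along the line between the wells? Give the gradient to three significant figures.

Pressure head at P-5: ψ = P/(ρg) = 679.7×1000 / (1000 × 9.81) = 69.29 m.
Total head at P-5: h = z + ψ = 20.02 + 69.29 = 89.31 m.
Pressure head at P-8: ψ = P/(ρg) = 200.3×1000 / (1000 × 9.81) = 20.42 m.
Total head at P-8: h = z + ψ = 66.47 + 20.42 = 86.89 m.
Head difference: h(P-5) − h(P-8) = 89.31 − 86.89 = 2.42 m.
Hydraulic gradient: i = |Δh| / L = 2.42 / 913.9 = 0.00265.

i ≈ 0.00265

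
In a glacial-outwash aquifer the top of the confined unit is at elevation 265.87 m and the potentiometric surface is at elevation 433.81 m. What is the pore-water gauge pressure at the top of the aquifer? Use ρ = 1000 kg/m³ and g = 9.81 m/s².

Pressure head at the aquifer top: ψ = h − z = 433.81 − 265.87 = 167.94 m.
P = ρgψ = 1000 × 9.81 × 167.94 = 1647491 Pa ≈ 1650 kPa.

P ≈ 1650 kPa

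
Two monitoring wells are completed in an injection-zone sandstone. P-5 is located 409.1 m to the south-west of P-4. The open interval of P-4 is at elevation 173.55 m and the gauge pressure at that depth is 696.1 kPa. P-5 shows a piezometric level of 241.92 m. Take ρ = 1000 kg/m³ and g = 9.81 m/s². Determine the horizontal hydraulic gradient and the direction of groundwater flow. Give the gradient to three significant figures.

i ≈ 0.00633; groundwater flows toward the south-west

Pressure head at P-4: ψ = P/(ρg) = 696.1×1000 / (1000 × 9.81) = 70.96 m.
Total head at P-4: h = z + ψ = 173.55 + 70.96 = 244.51 m.
Total head at P-5: h = 241.92 m (water level in the piezometer is the total head).
Head difference: h(P-4) − h(P-5) = 244.51 − 241.92 = 2.59 m.
Hydraulic gradient: i = |Δh| / L = 2.59 / 409.1 = 0.00633.
Flow is from higher to lower head: from P-4 toward P-5, i.e. toward the south-west.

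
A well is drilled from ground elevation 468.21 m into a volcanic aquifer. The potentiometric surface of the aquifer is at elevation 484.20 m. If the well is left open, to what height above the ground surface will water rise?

≈ 15.99 m above ground

Water rises to the potentiometric surface, so the rise above ground = 484.20 − 468.21 = 15.99 m.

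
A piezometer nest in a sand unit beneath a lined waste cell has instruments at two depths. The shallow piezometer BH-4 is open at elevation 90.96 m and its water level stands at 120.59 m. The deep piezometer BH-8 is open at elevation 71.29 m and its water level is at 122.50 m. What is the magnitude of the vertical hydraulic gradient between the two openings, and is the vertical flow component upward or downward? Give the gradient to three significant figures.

|i_v| ≈ 0.0971; vertical flow is upward

Total head at BH-4: h = 120.59 m (water level in the standpipe).
Total head at BH-8: h = 122.50 m.
Δh = h(BH-4) − h(BH-8) = 120.59 − 122.50 = -1.91 m.
Vertical separation Δz = 90.96 − 71.29 = 19.67 m.
|i_v| = |Δh| / Δz = 1.91 / 19.67 = 0.0971.
Head is higher in the deep piezometer, so vertical flow is upward (discharge condition).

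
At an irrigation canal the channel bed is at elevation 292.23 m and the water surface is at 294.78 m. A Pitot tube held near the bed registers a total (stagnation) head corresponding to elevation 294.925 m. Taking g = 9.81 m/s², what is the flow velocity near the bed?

v ≈ 1.69 m/s

Near the bed, under hydrostatic conditions, the piezometric head (z + ψ) equals the free-surface elevation, 294.78 m.
Velocity head = total − piezometric = 294.925 − 294.78 = 0.145 m.
v = √(2g·h_v) = √(2 × 9.81 × 0.145) = 1.69 m/s.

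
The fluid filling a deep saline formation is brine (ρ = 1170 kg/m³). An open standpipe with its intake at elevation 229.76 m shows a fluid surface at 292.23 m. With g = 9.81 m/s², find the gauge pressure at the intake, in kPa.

Pressure head ψ = h − z = 292.23 − 229.76 = 62.47 m.
P = ρgψ = 1170 × 9.81 × 62.47 = 717012 Pa ≈ 717 kPa.

P ≈ 717 kPa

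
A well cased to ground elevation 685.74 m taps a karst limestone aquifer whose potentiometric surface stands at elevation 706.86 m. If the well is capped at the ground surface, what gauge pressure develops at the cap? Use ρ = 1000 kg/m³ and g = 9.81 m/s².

P ≈ 207 kPa

Head above the cap: Δh = 706.86 − 685.74 = 21.12 m.
P = ρgΔh = 1000 × 9.81 × 21.12 = 207187 Pa ≈ 207 kPa.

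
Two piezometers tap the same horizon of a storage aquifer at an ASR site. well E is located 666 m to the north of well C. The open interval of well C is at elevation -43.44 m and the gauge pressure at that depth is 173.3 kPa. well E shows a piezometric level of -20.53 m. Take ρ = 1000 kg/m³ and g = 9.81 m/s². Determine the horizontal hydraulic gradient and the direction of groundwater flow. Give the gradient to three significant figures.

Pressure head at well C: ψ = P/(ρg) = 173.3×1000 / (1000 × 9.81) = 17.67 m.
Total head at well C: h = z + ψ = -43.44 + 17.67 = -25.77 m.
Total head at well E: h = -20.53 m (water level in the piezometer is the total head).
Head difference: h(well C) − h(well E) = -25.77 − (-20.53) = -5.24 m.
Hydraulic gradient: i = |Δh| / L = 5.24 / 666 = 0.00787.
Flow is from higher to lower head: from well E toward well C, i.e. toward the south.

i ≈ 0.00787; groundwater flows toward the south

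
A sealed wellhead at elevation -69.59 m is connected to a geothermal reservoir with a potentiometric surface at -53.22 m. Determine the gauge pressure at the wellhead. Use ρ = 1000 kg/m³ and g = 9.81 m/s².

P ≈ 161 kPa

Head above the cap: Δh = -53.22 − (-69.59) = 16.37 m.
P = ρgΔh = 1000 × 9.81 × 16.37 = 160590 Pa ≈ 161 kPa.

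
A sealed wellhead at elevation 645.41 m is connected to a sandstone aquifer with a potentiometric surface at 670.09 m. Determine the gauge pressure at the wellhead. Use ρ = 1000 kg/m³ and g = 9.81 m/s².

P ≈ 242 kPa

Head above the cap: Δh = 670.09 − 645.41 = 24.68 m.
P = ρgΔh = 1000 × 9.81 × 24.68 = 242111 Pa ≈ 242 kPa.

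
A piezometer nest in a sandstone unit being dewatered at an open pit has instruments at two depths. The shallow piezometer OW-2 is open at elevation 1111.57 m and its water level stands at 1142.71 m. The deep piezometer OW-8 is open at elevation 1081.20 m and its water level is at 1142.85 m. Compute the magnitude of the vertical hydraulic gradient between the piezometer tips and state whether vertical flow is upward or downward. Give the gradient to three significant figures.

|i_v| ≈ 0.00461; vertical flow is upward

Total head at OW-2: h = 1142.71 m (water level in the standpipe).
Total head at OW-8: h = 1142.85 m.
Δh = h(OW-2) − h(OW-8) = 1142.71 − 1142.85 = -0.14 m.
Vertical separation Δz = 1111.57 − 1081.20 = 30.37 m.
|i_v| = |Δh| / Δz = 0.14 / 30.37 = 0.00461.
Head is higher in the deep piezometer, so vertical flow is upward (discharge condition).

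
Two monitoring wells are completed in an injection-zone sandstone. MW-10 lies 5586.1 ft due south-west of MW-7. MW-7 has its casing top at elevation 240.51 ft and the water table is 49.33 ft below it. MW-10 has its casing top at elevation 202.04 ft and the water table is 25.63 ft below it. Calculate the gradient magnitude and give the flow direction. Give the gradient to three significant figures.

i ≈ 0.00264; groundwater flows toward the south-west

Total head at MW-7: h = 240.51 − 49.33 = 191.18 ft.
Total head at MW-10: h = 202.04 − 25.63 = 176.41 ft.
Head difference: h(MW-7) − h(MW-10) = 191.18 − 176.41 = 14.77 ft.
Hydraulic gradient: i = |Δh| / L = 14.77 / 5586.1 = 0.00264.
Flow is from higher to lower head: from MW-7 toward MW-10, i.e. toward the south-west.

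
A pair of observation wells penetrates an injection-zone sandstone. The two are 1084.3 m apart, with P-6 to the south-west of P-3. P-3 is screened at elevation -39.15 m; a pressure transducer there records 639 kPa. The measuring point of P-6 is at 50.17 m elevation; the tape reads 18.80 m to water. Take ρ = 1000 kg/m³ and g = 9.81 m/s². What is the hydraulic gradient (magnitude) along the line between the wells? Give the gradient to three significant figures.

i ≈ 0.00496

Pressure head at P-3: ψ = P/(ρg) = 639×1000 / (1000 × 9.81) = 65.14 m.
Total head at P-3: h = z + ψ = -39.15 + 65.14 = 25.99 m.
Total head at P-6: h = 50.17 − 18.80 = 31.37 m.
Head difference: h(P-3) − h(P-6) = 25.99 − 31.37 = -5.38 m.
Hydraulic gradient: i = |Δh| / L = 5.38 / 1084.3 = 0.00496.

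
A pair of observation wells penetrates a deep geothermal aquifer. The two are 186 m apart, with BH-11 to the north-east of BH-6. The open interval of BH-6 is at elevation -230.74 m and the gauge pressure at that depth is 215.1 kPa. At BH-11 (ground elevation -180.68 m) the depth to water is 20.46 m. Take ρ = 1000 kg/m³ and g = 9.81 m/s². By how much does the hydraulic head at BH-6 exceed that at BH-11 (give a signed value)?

Pressure head at BH-6: ψ = P/(ρg) = 215.1×1000 / (1000 × 9.81) = 21.93 m.
Total head at BH-6: h = z + ψ = -230.74 + 21.93 = -208.81 m.
Total head at BH-11: h = -180.68 − 20.46 = -201.14 m.
Head difference: h(BH-6) − h(BH-11) = -208.81 − (-201.14) = -7.67 m.

Δh ≈ -7.67 m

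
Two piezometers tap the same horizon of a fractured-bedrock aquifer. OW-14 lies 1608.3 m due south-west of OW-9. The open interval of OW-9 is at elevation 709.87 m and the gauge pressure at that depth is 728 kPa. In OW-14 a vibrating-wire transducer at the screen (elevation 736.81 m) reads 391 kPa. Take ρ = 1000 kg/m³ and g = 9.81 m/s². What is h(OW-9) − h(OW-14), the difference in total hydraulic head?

Δh ≈ 7.41 m

Pressure head at OW-9: ψ = P/(ρg) = 728×1000 / (1000 × 9.81) = 74.21 m.
Total head at OW-9: h = z + ψ = 709.87 + 74.21 = 784.08 m.
Pressure head at OW-14: ψ = P/(ρg) = 391×1000 / (1000 × 9.81) = 39.86 m.
Total head at OW-14: h = z + ψ = 736.81 + 39.86 = 776.67 m.
Head difference: h(OW-9) − h(OW-14) = 784.08 − 776.67 = 7.41 m.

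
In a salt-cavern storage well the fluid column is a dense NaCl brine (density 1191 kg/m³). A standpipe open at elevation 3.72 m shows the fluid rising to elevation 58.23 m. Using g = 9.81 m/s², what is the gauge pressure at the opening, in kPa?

P ≈ 637 kPa

Pressure head ψ = h − z = 58.23 − 3.72 = 54.51 m.
P = ρgψ = 1191 × 9.81 × 54.51 = 636879 Pa ≈ 637 kPa.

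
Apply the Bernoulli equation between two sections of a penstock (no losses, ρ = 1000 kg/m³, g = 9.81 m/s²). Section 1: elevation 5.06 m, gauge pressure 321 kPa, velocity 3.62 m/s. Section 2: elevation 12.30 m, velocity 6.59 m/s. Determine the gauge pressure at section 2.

Pressure head at 1: ψ₁ = P₁/(ρg) = 321×1000 / (1000 × 9.81) = 32.72 m.
Velocity heads: v₁²/2g = 3.62²/19.62 = 0.668 m; v₂²/2g = 6.59²/19.62 = 2.213 m.
Total head H = z₁ + ψ₁ + v₁²/2g = 5.06 + 32.72 + 0.668 = 38.45 m.
ψ₂ = H − z₂ − v₂²/2g = 38.45 − 12.30 − 2.213 = 23.94 m.
P₂ = ρgψ₂ = 1000 × 9.81 × 23.94 ≈ 235 kPa.

P₂ ≈ 235 kPa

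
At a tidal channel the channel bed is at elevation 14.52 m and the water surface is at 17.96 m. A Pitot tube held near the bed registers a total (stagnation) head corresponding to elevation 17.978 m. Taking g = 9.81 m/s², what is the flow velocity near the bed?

Near the bed, under hydrostatic conditions, the piezometric head (z + ψ) equals the free-surface elevation, 17.96 m.
Velocity head = total − piezometric = 17.978 − 17.96 = 0.018 m.
v = √(2g·h_v) = √(2 × 9.81 × 0.018) = 0.594 m/s.

v ≈ 0.594 m/s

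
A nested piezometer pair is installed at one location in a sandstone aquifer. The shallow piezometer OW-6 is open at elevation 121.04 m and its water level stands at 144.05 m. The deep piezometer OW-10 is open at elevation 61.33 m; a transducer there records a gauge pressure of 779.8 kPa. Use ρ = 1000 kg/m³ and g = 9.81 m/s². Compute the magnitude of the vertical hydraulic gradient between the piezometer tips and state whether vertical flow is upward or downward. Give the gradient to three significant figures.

|i_v| ≈ 0.0541; vertical flow is downward

Total head at OW-6: h = 144.05 m (water level in the standpipe).
Pressure head at OW-10: ψ = P/(ρg) = 779.8×1000 / (1000 × 9.81) = 79.49 m.
Total head at OW-10: h = z + ψ = 61.33 + 79.49 = 140.82 m.
Δh = h(OW-6) − h(OW-10) = 144.05 − 140.82 = 3.23 m.
Vertical separation Δz = 121.04 − 61.33 = 59.71 m.
|i_v| = |Δh| / Δz = 3.23 / 59.71 = 0.0541.
Head is higher in the shallow piezometer, so vertical flow is downward (recharge condition).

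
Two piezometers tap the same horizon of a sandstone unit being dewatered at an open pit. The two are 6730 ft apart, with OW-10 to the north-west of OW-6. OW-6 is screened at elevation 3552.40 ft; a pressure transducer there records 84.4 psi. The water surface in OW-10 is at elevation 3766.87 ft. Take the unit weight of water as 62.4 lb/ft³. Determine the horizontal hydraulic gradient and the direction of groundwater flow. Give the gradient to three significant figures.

Pressure head at OW-6: ψ = 144·P/γ = 144 × 84.4 / 62.4 = 194.77 ft.
Total head at OW-6: h = z + ψ = 3552.40 + 194.77 = 3747.17 ft.
Total head at OW-10: h = 3766.87 ft (water level in the piezometer is the total head).
Head difference: h(OW-6) − h(OW-10) = 3747.17 − 3766.87 = -19.70 ft.
Hydraulic gradient: i = |Δh| / L = 19.70 / 6730 = 0.00293.
Flow is from higher to lower head: from OW-10 toward OW-6, i.e. toward the south-east.

i ≈ 0.00293; groundwater flows toward the south-east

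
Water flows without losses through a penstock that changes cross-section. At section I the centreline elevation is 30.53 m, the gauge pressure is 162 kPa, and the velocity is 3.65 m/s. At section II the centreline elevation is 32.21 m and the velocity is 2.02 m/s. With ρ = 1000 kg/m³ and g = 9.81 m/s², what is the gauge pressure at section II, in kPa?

Pressure head at I: ψ₁ = P₁/(ρg) = 162×1000 / (1000 × 9.81) = 16.51 m.
Velocity heads: v₁²/2g = 3.65²/19.62 = 0.679 m; v₂²/2g = 2.02²/19.62 = 0.208 m.
Total head H = z₁ + ψ₁ + v₁²/2g = 30.53 + 16.51 + 0.679 = 47.72 m.
ψ₂ = H − z₂ − v₂²/2g = 47.72 − 32.21 − 0.208 = 15.30 m.
P₂ = ρgψ₂ = 1000 × 9.81 × 15.30 ≈ 150 kPa.

P₂ ≈ 150 kPa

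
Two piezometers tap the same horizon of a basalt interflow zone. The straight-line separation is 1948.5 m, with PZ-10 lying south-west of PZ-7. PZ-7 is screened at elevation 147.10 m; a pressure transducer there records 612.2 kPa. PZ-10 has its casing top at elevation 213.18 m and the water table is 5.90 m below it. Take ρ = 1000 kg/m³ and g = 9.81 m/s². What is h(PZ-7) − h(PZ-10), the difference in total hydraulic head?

Δh ≈ 2.23 m

Pressure head at PZ-7: ψ = P/(ρg) = 612.2×1000 / (1000 × 9.81) = 62.41 m.
Total head at PZ-7: h = z + ψ = 147.10 + 62.41 = 209.51 m.
Total head at PZ-10: h = 213.18 − 5.90 = 207.28 m.
Head difference: h(PZ-7) − h(PZ-10) = 209.51 − 207.28 = 2.23 m.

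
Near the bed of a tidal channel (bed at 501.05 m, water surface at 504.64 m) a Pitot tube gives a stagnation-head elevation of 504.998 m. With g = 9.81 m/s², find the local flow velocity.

Near the bed, under hydrostatic conditions, the piezometric head (z + ψ) equals the free-surface elevation, 504.64 m.
Velocity head = total − piezometric = 504.998 − 504.64 = 0.358 m.
v = √(2g·h_v) = √(2 × 9.81 × 0.358) = 2.65 m/s.

v ≈ 2.65 m/s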